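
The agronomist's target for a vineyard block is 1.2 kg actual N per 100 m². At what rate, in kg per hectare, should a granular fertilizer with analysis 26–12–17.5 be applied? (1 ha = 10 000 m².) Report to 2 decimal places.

461.54 kg of product per hectare

Product per 100 m² = 1.2 / 26% = 4.61538 kg.
Convert to per hectare: 4.61538 × 100 = 461.538 kg.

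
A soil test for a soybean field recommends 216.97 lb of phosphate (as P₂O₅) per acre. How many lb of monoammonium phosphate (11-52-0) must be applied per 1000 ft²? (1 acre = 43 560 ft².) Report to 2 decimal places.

9.58 lb of product per thousand sq ft

Product per acre = 216.97 / 52% = 417.25 lb.
Convert to per 1000 ft²: 417.25 × 0.0229568 = 9.57874 lb.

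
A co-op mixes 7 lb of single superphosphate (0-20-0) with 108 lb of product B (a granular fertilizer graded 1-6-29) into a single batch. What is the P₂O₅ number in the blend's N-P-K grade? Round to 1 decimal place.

Total mass = 7 + 108 = 115 lb.
P₂O₅ mass = 20%×7 + 6%×108 = 7.88 lb.
% P₂O₅ = 7.88 / 115 = 6.85217%.

6.9% P₂O₅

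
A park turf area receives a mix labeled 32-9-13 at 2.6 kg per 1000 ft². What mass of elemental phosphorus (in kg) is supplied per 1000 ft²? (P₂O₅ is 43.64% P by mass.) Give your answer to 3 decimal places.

P₂O₅ per 1000 ft² = 2.6 × 9% = 0.234 kg.
Elemental P = 0.234 × 0.4364 = 0.102118 kg per 1000 ft².

0.102 kg P per thousand sq ft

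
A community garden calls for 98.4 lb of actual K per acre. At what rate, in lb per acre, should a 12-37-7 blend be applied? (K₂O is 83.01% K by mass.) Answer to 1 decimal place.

As K₂O: 98.4 / 0.8301 = 118.54 lb per acre.
Product per acre = 118.54 / 7% = 1693.43 lb.

1693.4 lb of product per acre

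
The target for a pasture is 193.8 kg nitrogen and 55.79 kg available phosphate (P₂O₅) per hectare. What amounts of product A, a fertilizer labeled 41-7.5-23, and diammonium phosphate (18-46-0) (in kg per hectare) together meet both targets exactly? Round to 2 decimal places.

With a, b = kg per hectare of product A and diammonium phosphate:
N: 0.41·a + 0.18·b = 193.8
P₂O₅: 0.075·a + 0.46·b = 55.79
Solving simultaneously: a = 451.77499, b = 47.6236.

451.77 kg product A, 47.62 kg diammonium phosphate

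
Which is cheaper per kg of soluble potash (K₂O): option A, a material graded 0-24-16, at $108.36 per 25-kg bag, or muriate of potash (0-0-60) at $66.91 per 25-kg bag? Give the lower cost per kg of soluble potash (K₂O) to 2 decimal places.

option A: K₂O per bag = 25 × 16% = 4 kg; cost = 108.36 / 4 = $27.0900/kg K₂O.
muriate of potash: K₂O per bag = 25 × 60% = 15 kg; cost = 66.91 / 15 = $4.4607/kg K₂O.
muriate of potash is cheaper.

$4.46 per kg K₂O (muriate of potash)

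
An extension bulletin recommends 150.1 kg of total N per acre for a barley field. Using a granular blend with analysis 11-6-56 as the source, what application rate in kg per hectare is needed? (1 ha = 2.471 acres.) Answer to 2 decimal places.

3371.79 kg of product per hectare

Product per acre = 150.1 / 11% = 1364.55 kg.
Convert to per hectare: 1364.55 × 2.471 = 3371.792 kg.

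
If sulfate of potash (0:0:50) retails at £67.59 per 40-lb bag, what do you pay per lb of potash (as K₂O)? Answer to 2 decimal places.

K₂O in bag = 40 × 50% = 20 lb.
Cost per lb K₂O = £67.59 / 20 = £3.3795.

£3.38 per lb K₂O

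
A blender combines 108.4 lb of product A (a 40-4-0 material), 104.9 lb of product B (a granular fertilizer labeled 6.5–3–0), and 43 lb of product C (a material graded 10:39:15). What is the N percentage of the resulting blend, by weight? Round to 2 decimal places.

Total mass = 108.4 + 104.9 + 43 = 256.3 lb.
N mass = 40%×108.4 + 6.5%×104.9 + 10%×43 = 54.4785 lb.
% N = 54.4785 / 256.3 = 21.2558%.

21.26% N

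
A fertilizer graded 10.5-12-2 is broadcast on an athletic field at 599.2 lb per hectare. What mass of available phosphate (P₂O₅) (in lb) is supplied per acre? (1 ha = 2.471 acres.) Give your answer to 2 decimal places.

29.10 lb P₂O₅ per acre

P₂O₅ per hectare = 599.2 × 12% = 71.904 lb.
Convert to per acre: 71.904 × 0.404694 = 29.0992 lb.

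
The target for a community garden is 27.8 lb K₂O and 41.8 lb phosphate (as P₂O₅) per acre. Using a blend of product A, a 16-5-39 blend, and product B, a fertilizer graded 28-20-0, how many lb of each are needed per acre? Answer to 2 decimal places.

Per-acre balance (a = product A, b = product B):
K₂O: 0.39·a + 0·b = 27.8
P₂O₅: 0.05·a + 0.2·b = 41.8
From row1: a = (27.8 − 0·b) / 0.39.
Into row2: 0.05·(27.8 − 0·b)/0.39 + 0.2·b = 41.8 → b = 191.179, a = 71.2821.

71.28 lb product A, 191.18 lb product B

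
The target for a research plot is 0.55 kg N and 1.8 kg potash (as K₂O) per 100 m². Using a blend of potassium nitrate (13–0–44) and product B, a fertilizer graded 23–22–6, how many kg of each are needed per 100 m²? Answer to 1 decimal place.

4.1 kg potassium nitrate, 0.1 kg product B

With a, b = kg per 100 m² of potassium nitrate and product B:
N: 0.13·a + 0.23·b = 0.55
K₂O: 0.44·a + 0.06·b = 1.8
Solving simultaneously: a = 4.07923, b = 0.0856531.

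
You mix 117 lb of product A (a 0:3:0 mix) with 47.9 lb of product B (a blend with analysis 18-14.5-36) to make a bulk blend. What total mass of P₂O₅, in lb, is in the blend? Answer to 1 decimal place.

10.5 lb P₂O₅

P₂O₅ mass = 3%×117 + 14.5%×47.9 = 10.4555 lb.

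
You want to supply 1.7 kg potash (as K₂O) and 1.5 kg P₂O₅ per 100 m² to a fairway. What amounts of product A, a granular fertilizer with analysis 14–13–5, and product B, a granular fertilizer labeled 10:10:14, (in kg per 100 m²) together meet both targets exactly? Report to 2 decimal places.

3.03 kg product A, 11.06 kg product B

Per-100 m² balance (a = product A, b = product B):
K₂O: 0.05·a + 0.14·b = 1.7
P₂O₅: 0.13·a + 0.1·b = 1.5
Eliminate b: (row1) − 0.14/0.1·(row2) → -0.132·a = -0.4, so a = 3.0303.
Then b = (1.5 − 0.13·3.0303) / 0.1 = 11.0606.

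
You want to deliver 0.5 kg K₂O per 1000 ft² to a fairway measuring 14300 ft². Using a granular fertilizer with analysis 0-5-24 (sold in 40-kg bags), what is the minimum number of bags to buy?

1 bags

Product per 1000 ft² = 0.5 / 24% = 2.08333 kg.
Total product = 2.08333 × 14300 / 1000 = 29.7917 kg.
Bags = ⌈29.7917 / 40⌉ = 1.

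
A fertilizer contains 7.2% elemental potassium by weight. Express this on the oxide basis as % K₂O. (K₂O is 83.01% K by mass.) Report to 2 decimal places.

8.67% K₂O

%K₂O = 7.2 / 0.8301 = 8.67365%.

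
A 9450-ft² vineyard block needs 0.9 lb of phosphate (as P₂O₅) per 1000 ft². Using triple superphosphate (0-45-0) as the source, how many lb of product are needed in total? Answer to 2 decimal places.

Product per 1000 ft² = 0.9 / 45% = 2 lb.
Total product = 2 × 9450 / 1000 = 18.9 lb.

18.90 lb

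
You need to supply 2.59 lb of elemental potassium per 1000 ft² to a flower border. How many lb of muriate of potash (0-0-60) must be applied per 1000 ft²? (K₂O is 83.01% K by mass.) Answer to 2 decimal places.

As K₂O: 2.59 / 0.8301 = 3.12011 lb per 1000 ft².
Product per 1000 ft² = 3.12011 / 60% = 5.20018 lb.

5.20 lb of product per thousand sq ft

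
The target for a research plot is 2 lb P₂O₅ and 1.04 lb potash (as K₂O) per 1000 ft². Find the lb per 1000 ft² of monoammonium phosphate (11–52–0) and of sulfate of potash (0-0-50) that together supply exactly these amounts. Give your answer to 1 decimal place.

Let a = lb of monoammonium phosphate, b = lb of sulfate of potash (per 1000 ft²).
P₂O₅: 0.52·a + 0·b = 2
K₂O: 0·a + 0.5·b = 1.04
Solving simultaneously: a = 3.84615, b = 2.08.

3.8 lb monoammonium phosphate, 2.1 lb sulfate of potash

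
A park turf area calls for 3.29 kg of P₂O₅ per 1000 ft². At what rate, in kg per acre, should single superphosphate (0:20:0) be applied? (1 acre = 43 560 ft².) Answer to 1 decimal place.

Product per 1000 ft² = 3.29 / 20% = 16.45 kg.
Convert to per acre: 16.45 × 43.56 = 716.562 kg.

716.6 kg of product per acre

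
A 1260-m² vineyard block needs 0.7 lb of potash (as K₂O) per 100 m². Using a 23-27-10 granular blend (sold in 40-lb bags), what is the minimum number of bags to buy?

Product per 100 m² = 0.7 / 10% = 7 lb.
Total product = 7 × 1260 / 100 = 88.2 lb.
Bags = ⌈88.2 / 40⌉ = 3.

3 bags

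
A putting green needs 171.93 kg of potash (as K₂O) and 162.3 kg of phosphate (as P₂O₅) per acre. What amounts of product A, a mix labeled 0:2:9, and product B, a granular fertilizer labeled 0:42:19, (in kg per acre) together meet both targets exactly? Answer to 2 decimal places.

1216.87 kg product A, 328.48 kg product B

Let a = kg of product A, b = kg of product B (per acre).
K₂O: 0.09·a + 0.19·b = 171.93
P₂O₅: 0.02·a + 0.42·b = 162.3
Solving simultaneously: a = 1216.871, b = 328.482.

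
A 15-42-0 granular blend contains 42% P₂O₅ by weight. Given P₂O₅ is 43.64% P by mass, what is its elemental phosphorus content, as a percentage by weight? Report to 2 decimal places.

18.33% P

%P = 42 × 0.4364 = 18.3288%.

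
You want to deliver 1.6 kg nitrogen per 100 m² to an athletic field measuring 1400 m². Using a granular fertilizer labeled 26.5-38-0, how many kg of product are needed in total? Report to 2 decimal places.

84.53 kg

Product per 100 m² = 1.6 / 26.5% = 6.03774 kg.
Total product = 6.03774 × 1400 / 100 = 84.5283 kg.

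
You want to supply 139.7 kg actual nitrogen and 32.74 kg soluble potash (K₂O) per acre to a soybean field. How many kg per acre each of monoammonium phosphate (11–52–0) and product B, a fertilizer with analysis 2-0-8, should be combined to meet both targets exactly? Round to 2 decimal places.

1195.59 kg monoammonium phosphate, 409.25 kg product B

Let a = kg of monoammonium phosphate, b = kg of product B (per acre).
N: 0.11·a + 0.02·b = 139.7
K₂O: 0·a + 0.08·b = 32.74
Solving simultaneously: a = 1195.591, b = 409.25.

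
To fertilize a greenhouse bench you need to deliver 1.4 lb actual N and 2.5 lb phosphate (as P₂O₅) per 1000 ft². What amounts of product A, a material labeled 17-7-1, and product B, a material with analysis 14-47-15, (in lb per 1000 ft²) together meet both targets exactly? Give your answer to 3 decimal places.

4.394 lb product A, 4.665 lb product B

Let a = lb of product A, b = lb of product B (per 1000 ft²).
N: 0.17·a + 0.14·b = 1.4
P₂O₅: 0.07·a + 0.47·b = 2.5
Eliminate b: (row1) − 0.14/0.47·(row2) → 0.149149·a = 0.655319, so a = 4.39372.
Then b = (2.5 − 0.07·4.39372) / 0.47 = 4.66476.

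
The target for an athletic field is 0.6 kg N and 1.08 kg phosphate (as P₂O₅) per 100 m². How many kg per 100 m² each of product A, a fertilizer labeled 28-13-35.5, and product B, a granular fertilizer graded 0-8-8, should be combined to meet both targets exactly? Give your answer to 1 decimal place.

2.1 kg product A, 10.0 kg product B

Let a = kg of product A, b = kg of product B (per 100 m²).
N: 0.28·a + 0·b = 0.6
P₂O₅: 0.13·a + 0.08·b = 1.08
Eliminate b: (row1) − 0/0.08·(row2) → 0.28·a = 0.6, so a = 2.14286.
Then b = (1.08 − 0.13·2.14286) / 0.08 = 10.0179.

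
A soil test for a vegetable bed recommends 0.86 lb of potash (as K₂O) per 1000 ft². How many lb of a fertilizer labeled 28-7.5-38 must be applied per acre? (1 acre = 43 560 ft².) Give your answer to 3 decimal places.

Product per 1000 ft² = 0.86 / 38% = 2.26316 lb.
Convert to per acre: 2.26316 × 43.56 = 98.5832 lb.

98.583 lb of product per acre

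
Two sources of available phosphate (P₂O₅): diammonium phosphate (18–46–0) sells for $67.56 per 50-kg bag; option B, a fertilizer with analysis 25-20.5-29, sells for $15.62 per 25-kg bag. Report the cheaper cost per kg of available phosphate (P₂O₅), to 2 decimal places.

diammonium phosphate: P₂O₅ per bag = 50 × 46% = 23 kg; cost = 67.56 / 23 = $2.9374/kg P₂O₅.
option B: P₂O₅ per bag = 25 × 20.5% = 5.125 kg; cost = 15.62 / 5.125 = $3.0478/kg P₂O₅.
diammonium phosphate is cheaper.

$2.94 per kg P₂O₅ (diammonium phosphate)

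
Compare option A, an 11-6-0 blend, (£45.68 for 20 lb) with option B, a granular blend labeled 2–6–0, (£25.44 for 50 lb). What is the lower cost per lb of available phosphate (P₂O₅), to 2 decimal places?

option A: P₂O₅ per bag = 20 × 6% = 1.2 lb; cost = 45.68 / 1.2 = £38.0667/lb P₂O₅.
option B: P₂O₅ per bag = 50 × 6% = 3 lb; cost = 25.44 / 3 = £8.4800/lb P₂O₅.
option B is cheaper.

£8.48 per lb P₂O₅ (option B)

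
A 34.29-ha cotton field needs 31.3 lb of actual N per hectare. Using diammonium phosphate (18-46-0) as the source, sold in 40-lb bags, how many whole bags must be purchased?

150 bags

Product per hectare = 31.3 / 18% = 173.889 lb.
Total product = 173.889 × 34.29 = 5962.65 lb.
Bags = ⌈5962.65 / 40⌉ = 150.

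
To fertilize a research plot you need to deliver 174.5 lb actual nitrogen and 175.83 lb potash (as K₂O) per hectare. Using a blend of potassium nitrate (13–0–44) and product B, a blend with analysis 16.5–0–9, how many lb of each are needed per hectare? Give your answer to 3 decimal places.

218.505 lb potassium nitrate, 885.420 lb product B

With a, b = lb per hectare of potassium nitrate and product B:
N: 0.13·a + 0.165·b = 174.5
K₂O: 0.44·a + 0.09·b = 175.83
From row1: a = (174.5 − 0.165·b) / 0.13.
Into row2: 0.44·(174.5 − 0.165·b)/0.13 + 0.09·b = 175.83 → b = 885.4204, a = 218.5049.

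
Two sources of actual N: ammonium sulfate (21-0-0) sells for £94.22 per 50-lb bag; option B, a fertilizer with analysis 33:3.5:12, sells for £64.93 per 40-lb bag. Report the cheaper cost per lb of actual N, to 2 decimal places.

ammonium sulfate: N per bag = 50 × 21% = 10.5 lb; cost = 94.22 / 10.5 = £8.9733/lb N.
option B: N per bag = 40 × 33% = 13.2 lb; cost = 64.93 / 13.2 = £4.9189/lb N.
option B is cheaper.

£4.92 per lb N (option B)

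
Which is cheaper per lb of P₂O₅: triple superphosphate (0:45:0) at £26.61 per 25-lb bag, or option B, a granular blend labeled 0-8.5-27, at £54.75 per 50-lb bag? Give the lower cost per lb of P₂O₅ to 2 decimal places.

£2.37 per lb P₂O₅ (triple superphosphate)

triple superphosphate: P₂O₅ per bag = 25 × 45% = 11.25 lb; cost = 26.61 / 11.25 = £2.3653/lb P₂O₅.
option B: P₂O₅ per bag = 50 × 8.5% = 4.25 lb; cost = 54.75 / 4.25 = £12.8824/lb P₂O₅.
triple superphosphate is cheaper.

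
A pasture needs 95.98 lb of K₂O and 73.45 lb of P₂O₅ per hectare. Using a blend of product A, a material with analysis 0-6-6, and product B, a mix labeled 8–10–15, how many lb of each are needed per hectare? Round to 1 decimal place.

473.2 lb product A, 450.6 lb product B

Let a = lb of product A, b = lb of product B (per hectare).
K₂O: 0.06·a + 0.15·b = 95.98
P₂O₅: 0.06·a + 0.1·b = 73.45
From row1: a = (95.98 − 0.15·b) / 0.06.
Into row2: 0.06·(95.98 − 0.15·b)/0.06 + 0.1·b = 73.45 → b = 450.6, a = 473.167.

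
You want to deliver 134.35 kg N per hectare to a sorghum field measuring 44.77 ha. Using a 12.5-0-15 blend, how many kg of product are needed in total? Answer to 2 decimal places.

48118.80 kg

Product per hectare = 134.35 / 12.5% = 1074.8 kg.
Total product = 1074.8 × 44.77 = 48118.796 kg.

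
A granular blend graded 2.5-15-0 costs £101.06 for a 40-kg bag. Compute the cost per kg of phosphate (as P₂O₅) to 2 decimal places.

P₂O₅ in bag = 40 × 15% = 6 kg.
Cost per kg P₂O₅ = £101.06 / 6 = £16.8433.

£16.84 per kg P₂O₅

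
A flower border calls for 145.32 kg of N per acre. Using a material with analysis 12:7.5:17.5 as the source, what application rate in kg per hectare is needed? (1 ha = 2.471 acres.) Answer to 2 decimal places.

2992.38 kg of product per hectare

Product per acre = 145.32 / 12% = 1211 kg.
Convert to per hectare: 1211 × 2.471 = 2992.381 kg.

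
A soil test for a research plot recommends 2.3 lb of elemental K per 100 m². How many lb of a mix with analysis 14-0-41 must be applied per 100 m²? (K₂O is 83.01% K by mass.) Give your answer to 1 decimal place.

6.8 lb of product per hundred sq m

As K₂O: 2.3 / 0.8301 = 2.77075 lb per 100 m².
Product per 100 m² = 2.77075 / 41% = 6.75793 lb.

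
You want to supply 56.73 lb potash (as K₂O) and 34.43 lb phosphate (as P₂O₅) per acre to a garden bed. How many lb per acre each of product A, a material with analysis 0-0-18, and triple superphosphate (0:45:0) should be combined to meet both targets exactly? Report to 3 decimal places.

Let a = lb of product A, b = lb of triple superphosphate (per acre).
K₂O: 0.18·a + 0·b = 56.73
P₂O₅: 0·a + 0.45·b = 34.43
Solving simultaneously: a = 315.1667, b = 76.5111.

315.167 lb product A, 76.511 lb triple superphosphate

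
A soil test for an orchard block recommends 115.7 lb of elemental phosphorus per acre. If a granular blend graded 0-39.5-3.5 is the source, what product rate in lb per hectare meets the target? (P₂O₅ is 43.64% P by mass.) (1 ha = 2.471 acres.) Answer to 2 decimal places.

As P₂O₅: 115.7 / 0.4364 = 265.124 lb per acre.
Product per acre = 265.124 / 39.5% = 671.199 lb.
Convert to per hectare: 671.199 × 2.471 = 1658.534 lb.

1658.53 lb of product per hectare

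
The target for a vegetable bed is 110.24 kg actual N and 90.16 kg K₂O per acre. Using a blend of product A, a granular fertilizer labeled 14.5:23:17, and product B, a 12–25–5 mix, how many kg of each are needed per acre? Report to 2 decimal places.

403.59 kg product A, 431.00 kg product B

With a, b = kg per acre of product A and product B:
N: 0.145·a + 0.12·b = 110.24
K₂O: 0.17·a + 0.05·b = 90.16
From row1: a = (110.24 − 0.12·b) / 0.145.
Into row2: 0.17·(110.24 − 0.12·b)/0.145 + 0.05·b = 90.16 → b = 430.996, a = 403.589.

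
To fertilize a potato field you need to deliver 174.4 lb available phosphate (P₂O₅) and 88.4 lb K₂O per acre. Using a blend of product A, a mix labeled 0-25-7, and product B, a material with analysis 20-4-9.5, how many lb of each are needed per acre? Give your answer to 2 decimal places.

622.05 lb product A, 472.17 lb product B

With a, b = lb per acre of product A and product B:
P₂O₅: 0.25·a + 0.04·b = 174.4
K₂O: 0.07·a + 0.095·b = 88.4
Eliminate a: (row1) − 0.25/0.07·(row2) → -0.299286·b = -141.314, so b = 472.172.
Back-substitute: a = (174.4 − 0.04·472.172) / 0.25 = 622.053.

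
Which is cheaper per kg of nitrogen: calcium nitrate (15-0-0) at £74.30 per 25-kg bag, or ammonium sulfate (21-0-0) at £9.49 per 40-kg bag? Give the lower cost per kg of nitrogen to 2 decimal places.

£1.13 per kg N (ammonium sulfate)

calcium nitrate: N per bag = 25 × 15% = 3.75 kg; cost = 74.30 / 3.75 = £19.8133/kg N.
ammonium sulfate: N per bag = 40 × 21% = 8.4 kg; cost = 9.49 / 8.4 = £1.1298/kg N.
ammonium sulfate is cheaper.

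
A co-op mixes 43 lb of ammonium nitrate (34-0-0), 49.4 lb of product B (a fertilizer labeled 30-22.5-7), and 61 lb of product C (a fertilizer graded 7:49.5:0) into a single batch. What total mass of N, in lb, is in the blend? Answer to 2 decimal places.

33.71 lb N

N mass = 34%×43 + 30%×49.4 + 7%×61 = 33.71 lb.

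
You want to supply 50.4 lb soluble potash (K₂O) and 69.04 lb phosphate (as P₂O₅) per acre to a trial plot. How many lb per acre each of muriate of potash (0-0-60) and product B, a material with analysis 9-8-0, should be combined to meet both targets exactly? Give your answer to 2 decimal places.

84.00 lb muriate of potash, 863.00 lb product B

Let a = lb of muriate of potash, b = lb of product B (per acre).
K₂O: 0.6·a + 0·b = 50.4
P₂O₅: 0·a + 0.08·b = 69.04
Solving simultaneously: a = 84, b = 863.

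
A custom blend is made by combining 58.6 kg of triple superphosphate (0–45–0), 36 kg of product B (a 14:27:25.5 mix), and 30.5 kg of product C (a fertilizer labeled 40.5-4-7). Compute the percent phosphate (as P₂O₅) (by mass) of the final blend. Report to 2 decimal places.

29.82% P₂O₅

Total mass = 58.6 + 36 + 30.5 = 125.1 kg.
P₂O₅ mass = 45%×58.6 + 27%×36 + 4%×30.5 = 37.31 kg.
% P₂O₅ = 37.31 / 125.1 = 29.8241%.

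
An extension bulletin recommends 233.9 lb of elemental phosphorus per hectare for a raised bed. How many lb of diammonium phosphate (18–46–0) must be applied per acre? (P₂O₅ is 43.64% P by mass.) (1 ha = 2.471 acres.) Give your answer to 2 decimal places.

471.54 lb of product per acre

As P₂O₅: 233.9 / 0.4364 = 535.976 lb per hectare.
Product per hectare = 535.976 / 46% = 1165.17 lb.
Convert to per acre: 1165.17 × 0.404694 = 471.536 lb.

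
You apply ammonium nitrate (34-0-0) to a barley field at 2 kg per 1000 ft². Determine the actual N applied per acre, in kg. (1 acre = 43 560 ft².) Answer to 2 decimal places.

29.62 kg N per acre

nitrogen per 1000 ft² = 2 × 34% = 0.68 kg.
Convert to per acre: 0.68 × 43.56 = 29.6208 kg.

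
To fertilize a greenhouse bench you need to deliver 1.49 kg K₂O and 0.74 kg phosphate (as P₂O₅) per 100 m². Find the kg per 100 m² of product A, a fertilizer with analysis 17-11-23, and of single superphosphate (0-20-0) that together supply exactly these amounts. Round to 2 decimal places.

With a, b = kg per 100 m² of product A and single superphosphate:
K₂O: 0.23·a + 0·b = 1.49
P₂O₅: 0.11·a + 0.2·b = 0.74
Solving simultaneously: a = 6.47826, b = 0.136957.

6.48 kg product A, 0.14 kg single superphosphate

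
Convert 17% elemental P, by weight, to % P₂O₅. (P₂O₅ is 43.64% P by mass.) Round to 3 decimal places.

38.955% P₂O₅

%P₂O₅ = 17 / 0.4364 = 38.9551%.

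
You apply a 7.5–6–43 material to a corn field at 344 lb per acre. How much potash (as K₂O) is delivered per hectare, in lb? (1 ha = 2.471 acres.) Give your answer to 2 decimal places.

K₂O per acre = 344 × 43% = 147.92 lb.
Convert to per hectare: 147.92 × 2.471 = 365.5103 lb.

365.51 lb K₂O per hectare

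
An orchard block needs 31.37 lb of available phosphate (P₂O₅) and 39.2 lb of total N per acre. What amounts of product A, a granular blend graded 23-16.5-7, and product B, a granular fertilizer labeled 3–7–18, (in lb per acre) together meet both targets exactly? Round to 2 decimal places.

161.70 lb product A, 67.00 lb product B

Per-acre balance (a = product A, b = product B):
P₂O₅: 0.165·a + 0.07·b = 31.37
N: 0.23·a + 0.03·b = 39.2
From row1: a = (31.37 − 0.07·b) / 0.165.
Into row2: 0.23·(31.37 − 0.07·b)/0.165 + 0.03·b = 39.2 → b = 67.0045, a = 161.695.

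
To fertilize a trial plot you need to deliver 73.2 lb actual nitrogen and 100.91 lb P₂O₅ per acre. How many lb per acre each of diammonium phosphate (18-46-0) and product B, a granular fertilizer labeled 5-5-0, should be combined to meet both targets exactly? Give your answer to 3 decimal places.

With a, b = lb per acre of diammonium phosphate and product B:
N: 0.18·a + 0.05·b = 73.2
P₂O₅: 0.46·a + 0.05·b = 100.91
Eliminate a: (row1) − 0.18/0.46·(row2) → 0.0304348·b = 33.7135, so b = 1107.7286.
Back-substitute: a = (73.2 − 0.05·1107.7286) / 0.18 = 98.9643.

98.964 lb diammonium phosphate, 1107.729 lb product B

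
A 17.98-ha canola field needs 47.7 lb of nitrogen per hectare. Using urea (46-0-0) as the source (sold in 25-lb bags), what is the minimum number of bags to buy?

Product per hectare = 47.7 / 46% = 103.696 lb.
Total product = 103.696 × 17.98 = 1864.45 lb.
Bags = ⌈1864.45 / 25⌉ = 75.

75 bags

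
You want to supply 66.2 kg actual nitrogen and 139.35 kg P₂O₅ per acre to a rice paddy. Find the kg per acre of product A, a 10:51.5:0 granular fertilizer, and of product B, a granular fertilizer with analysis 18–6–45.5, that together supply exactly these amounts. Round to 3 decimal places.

Let a = kg of product A, b = kg of product B (per acre).
N: 0.1·a + 0.18·b = 66.2
P₂O₅: 0.515·a + 0.06·b = 139.35
Eliminate b: (row1) − 0.18/0.06·(row2) → -1.445·a = -351.85, so a = 243.4948.
Then b = (139.35 − 0.515·243.4948) / 0.06 = 232.5029.

243.495 kg product A, 232.503 kg product B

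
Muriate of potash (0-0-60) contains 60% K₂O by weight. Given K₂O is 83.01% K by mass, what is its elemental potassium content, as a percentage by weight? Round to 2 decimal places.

49.81% K

%K = 60 × 0.8301 = 49.806%.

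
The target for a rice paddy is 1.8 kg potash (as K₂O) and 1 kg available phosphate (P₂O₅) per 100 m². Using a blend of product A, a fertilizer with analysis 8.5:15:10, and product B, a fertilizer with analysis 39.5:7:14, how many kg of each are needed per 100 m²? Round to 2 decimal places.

1.00 kg product A, 12.14 kg product B

Let a = kg of product A, b = kg of product B (per 100 m²).
K₂O: 0.1·a + 0.14·b = 1.8
P₂O₅: 0.15·a + 0.07·b = 1
Solving simultaneously: a = 1, b = 12.1429.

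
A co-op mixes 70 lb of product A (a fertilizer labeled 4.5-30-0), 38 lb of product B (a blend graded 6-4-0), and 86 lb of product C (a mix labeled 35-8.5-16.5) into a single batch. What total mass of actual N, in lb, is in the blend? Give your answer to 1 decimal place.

N mass = 4.5%×70 + 6%×38 + 35%×86 = 35.53 lb.

35.5 lb N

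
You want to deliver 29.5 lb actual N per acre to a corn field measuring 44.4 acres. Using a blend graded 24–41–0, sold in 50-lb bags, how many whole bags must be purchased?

110 bags

Product per acre = 29.5 / 24% = 122.917 lb.
Total product = 122.917 × 44.4 = 5457.5 lb.
Bags = ⌈5457.5 / 50⌉ = 110.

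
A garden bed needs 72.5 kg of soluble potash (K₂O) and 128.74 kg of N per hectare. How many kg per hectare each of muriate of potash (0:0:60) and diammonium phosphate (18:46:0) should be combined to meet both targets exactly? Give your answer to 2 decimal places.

With a, b = kg per hectare of muriate of potash and diammonium phosphate:
K₂O: 0.6·a + 0·b = 72.5
N: 0·a + 0.18·b = 128.74
Solving simultaneously: a = 120.833, b = 715.222.

120.83 kg muriate of potash, 715.22 kg diammonium phosphate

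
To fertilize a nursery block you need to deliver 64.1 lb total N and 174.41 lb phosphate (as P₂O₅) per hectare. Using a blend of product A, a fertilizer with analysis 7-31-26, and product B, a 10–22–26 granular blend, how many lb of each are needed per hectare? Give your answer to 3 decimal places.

With a, b = lb per hectare of product A and product B:
N: 0.07·a + 0.1·b = 64.1
P₂O₅: 0.31·a + 0.22·b = 174.41
Eliminate a: (row1) − 0.07/0.31·(row2) → 0.0503226·b = 24.7171, so b = 491.1731.
Back-substitute: a = (64.1 − 0.1·491.1731) / 0.07 = 214.03846.

214.038 lb product A, 491.173 lb product B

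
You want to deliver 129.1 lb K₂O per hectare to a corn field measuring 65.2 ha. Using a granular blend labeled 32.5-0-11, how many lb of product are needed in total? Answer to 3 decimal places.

76521.091 lb

Product per hectare = 129.1 / 11% = 1173.64 lb.
Total product = 1173.64 × 65.2 = 76521.0909 lb.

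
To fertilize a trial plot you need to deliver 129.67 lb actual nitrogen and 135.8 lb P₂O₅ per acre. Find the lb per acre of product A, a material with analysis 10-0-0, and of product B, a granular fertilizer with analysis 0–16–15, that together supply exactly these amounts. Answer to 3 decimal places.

1296.700 lb product A, 848.750 lb product B

With a, b = lb per acre of product A and product B:
N: 0.1·a + 0·b = 129.67
P₂O₅: 0·a + 0.16·b = 135.8
Solving simultaneously: a = 1296.7, b = 848.75.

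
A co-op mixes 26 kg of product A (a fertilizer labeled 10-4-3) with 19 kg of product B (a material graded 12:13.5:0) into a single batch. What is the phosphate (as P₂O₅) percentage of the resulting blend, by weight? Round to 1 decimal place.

Total mass = 26 + 19 = 45 kg.
P₂O₅ mass = 4%×26 + 13.5%×19 = 3.605 kg.
% P₂O₅ = 3.605 / 45 = 8.01111%.

8.0% P₂O₅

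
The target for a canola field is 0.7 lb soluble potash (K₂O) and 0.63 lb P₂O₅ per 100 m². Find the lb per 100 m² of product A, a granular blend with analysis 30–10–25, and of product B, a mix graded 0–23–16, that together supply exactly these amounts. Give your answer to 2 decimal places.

1.45 lb product A, 2.11 lb product B

Let a = lb of product A, b = lb of product B (per 100 m²).
K₂O: 0.25·a + 0.16·b = 0.7
P₂O₅: 0.1·a + 0.23·b = 0.63
From row1: a = (0.7 − 0.16·b) / 0.25.
Into row2: 0.1·(0.7 − 0.16·b)/0.25 + 0.23·b = 0.63 → b = 2.10843, a = 1.4506.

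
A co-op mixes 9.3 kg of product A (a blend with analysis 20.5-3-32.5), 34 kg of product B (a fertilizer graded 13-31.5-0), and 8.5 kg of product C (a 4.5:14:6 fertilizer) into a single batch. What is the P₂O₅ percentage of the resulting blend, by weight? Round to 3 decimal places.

23.512% P₂O₅

Total mass = 9.3 + 34 + 8.5 = 51.8 kg.
P₂O₅ mass = 3%×9.3 + 31.5%×34 + 14%×8.5 = 12.179 kg.
% P₂O₅ = 12.179 / 51.8 = 23.5116%.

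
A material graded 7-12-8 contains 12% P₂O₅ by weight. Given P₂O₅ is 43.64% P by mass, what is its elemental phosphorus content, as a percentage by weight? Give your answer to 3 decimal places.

5.237% P

%P = 12 × 0.4364 = 5.2368%.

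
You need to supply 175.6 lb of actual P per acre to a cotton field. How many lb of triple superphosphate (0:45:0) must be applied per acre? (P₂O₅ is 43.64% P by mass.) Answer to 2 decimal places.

As P₂O₅: 175.6 / 0.4364 = 402.383 lb per acre.
Product per acre = 402.383 / 45% = 894.1847 lb.

894.18 lb of product per acre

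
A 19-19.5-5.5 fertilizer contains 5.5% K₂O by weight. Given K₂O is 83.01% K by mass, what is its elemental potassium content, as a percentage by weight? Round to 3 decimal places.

%K = 5.5 × 0.8301 = 4.56555%.

4.566% K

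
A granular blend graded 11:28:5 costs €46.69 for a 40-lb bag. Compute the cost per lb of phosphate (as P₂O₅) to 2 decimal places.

P₂O₅ in bag = 40 × 28% = 11.2 lb.
Cost per lb P₂O₅ = €46.69 / 11.2 = €4.1688.

€4.17 per lb P₂O₅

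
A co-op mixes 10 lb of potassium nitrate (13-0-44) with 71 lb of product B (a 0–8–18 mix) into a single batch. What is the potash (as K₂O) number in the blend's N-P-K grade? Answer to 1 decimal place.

Total mass = 10 + 71 = 81 lb.
K₂O mass = 44%×10 + 18%×71 = 17.18 lb.
% K₂O = 17.18 / 81 = 21.2099%.

21.2% K₂O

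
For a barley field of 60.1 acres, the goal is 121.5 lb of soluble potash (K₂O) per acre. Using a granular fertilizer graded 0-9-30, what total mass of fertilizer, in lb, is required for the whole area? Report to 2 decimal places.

Product per acre = 121.5 / 30% = 405 lb.
Total product = 405 × 60.1 = 24340.5 lb.

24340.50 lb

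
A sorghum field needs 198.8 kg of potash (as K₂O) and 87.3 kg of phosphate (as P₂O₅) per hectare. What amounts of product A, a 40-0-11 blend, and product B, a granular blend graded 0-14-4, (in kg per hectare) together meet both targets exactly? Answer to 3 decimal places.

1580.519 kg product A, 623.571 kg product B

Per-hectare balance (a = product A, b = product B):
K₂O: 0.11·a + 0.04·b = 198.8
P₂O₅: 0·a + 0.14·b = 87.3
Solving simultaneously: a = 1580.51948, b = 623.5714.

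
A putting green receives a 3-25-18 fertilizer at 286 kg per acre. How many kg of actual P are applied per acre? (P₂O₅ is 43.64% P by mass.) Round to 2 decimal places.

31.20 kg P per acre

P₂O₅ per acre = 286 × 25% = 71.5 kg.
Elemental P = 71.5 × 0.4364 = 31.2026 kg per acre.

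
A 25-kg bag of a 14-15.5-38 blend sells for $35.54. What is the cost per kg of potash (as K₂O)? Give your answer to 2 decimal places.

$3.74 per kg K₂O

K₂O in bag = 25 × 38% = 9.5 kg.
Cost per kg K₂O = $35.54 / 9.5 = $3.7411.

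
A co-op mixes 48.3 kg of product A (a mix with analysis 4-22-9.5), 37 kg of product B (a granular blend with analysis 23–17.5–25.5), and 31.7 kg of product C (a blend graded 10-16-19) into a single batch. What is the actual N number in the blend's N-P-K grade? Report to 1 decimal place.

11.6% N

Total mass = 48.3 + 37 + 31.7 = 117 kg.
N mass = 4%×48.3 + 23%×37 + 10%×31.7 = 13.612 kg.
% N = 13.612 / 117 = 11.6342%.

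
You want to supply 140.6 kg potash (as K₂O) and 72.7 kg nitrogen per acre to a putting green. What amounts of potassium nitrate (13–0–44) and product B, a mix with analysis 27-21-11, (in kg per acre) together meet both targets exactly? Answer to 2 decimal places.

286.75 kg potassium nitrate, 131.20 kg product B

Let a = kg of potassium nitrate, b = kg of product B (per acre).
K₂O: 0.44·a + 0.11·b = 140.6
N: 0.13·a + 0.27·b = 72.7
Eliminate b: (row1) − 0.11/0.27·(row2) → 0.387037·a = 110.981, so a = 286.746.
Then b = (72.7 − 0.13·286.746) / 0.27 = 131.196.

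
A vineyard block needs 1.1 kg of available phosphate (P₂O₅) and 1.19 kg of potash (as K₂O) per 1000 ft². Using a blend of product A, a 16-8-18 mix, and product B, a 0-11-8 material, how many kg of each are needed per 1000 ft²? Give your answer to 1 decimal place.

3.2 kg product A, 7.7 kg product B

Let a = kg of product A, b = kg of product B (per 1000 ft²).
P₂O₅: 0.08·a + 0.11·b = 1.1
K₂O: 0.18·a + 0.08·b = 1.19
From row1: a = (1.1 − 0.11·b) / 0.08.
Into row2: 0.18·(1.1 − 0.11·b)/0.08 + 0.08·b = 1.19 → b = 7.67164, a = 3.20149.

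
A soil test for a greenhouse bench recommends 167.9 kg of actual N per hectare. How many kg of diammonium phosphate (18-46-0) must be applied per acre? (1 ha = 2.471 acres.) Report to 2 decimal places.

Product per hectare = 167.9 / 18% = 932.778 kg.
Convert to per acre: 932.778 × 0.404694 = 377.489995 kg.

377.49 kg of product per acre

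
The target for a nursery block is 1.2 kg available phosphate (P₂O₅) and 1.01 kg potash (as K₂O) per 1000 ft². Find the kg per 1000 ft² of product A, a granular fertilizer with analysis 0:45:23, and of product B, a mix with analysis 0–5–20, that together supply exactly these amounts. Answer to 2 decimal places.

Let a = kg of product A, b = kg of product B (per 1000 ft²).
P₂O₅: 0.45·a + 0.05·b = 1.2
K₂O: 0.23·a + 0.2·b = 1.01
Eliminate b: (row1) − 0.05/0.2·(row2) → 0.3925·a = 0.9475, so a = 2.41401.
Then b = (1.01 − 0.23·2.41401) / 0.2 = 2.27389.

2.41 kg product A, 2.27 kg product B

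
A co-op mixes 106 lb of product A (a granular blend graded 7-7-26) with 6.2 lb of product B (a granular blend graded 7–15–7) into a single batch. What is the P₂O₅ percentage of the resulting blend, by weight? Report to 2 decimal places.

7.44% P₂O₅

Total mass = 106 + 6.2 = 112.2 lb.
P₂O₅ mass = 7%×106 + 15%×6.2 = 8.35 lb.
% P₂O₅ = 8.35 / 112.2 = 7.44207%.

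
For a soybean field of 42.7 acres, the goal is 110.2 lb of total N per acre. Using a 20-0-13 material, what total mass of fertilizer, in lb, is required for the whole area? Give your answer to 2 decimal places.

23527.70 lb

Product per acre = 110.2 / 20% = 551 lb.
Total product = 551 × 42.7 = 23527.7 lb.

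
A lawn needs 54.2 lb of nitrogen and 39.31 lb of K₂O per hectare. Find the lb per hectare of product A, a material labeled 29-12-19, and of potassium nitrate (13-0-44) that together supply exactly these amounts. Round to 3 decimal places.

182.096 lb product A, 10.708 lb potassium nitrate

Per-hectare balance (a = product A, b = potassium nitrate):
N: 0.29·a + 0.13·b = 54.2
K₂O: 0.19·a + 0.44·b = 39.31
Eliminate a: (row1) − 0.29/0.19·(row2) → -0.541579·b = -5.79947, so b = 10.70845.
Back-substitute: a = (54.2 − 0.13·10.70845) / 0.29 = 182.0962.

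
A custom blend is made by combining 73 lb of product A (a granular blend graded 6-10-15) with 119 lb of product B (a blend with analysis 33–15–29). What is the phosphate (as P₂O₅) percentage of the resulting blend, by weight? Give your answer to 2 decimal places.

13.10% P₂O₅

Total mass = 73 + 119 = 192 lb.
P₂O₅ mass = 10%×73 + 15%×119 = 25.15 lb.
% P₂O₅ = 25.15 / 192 = 13.099%.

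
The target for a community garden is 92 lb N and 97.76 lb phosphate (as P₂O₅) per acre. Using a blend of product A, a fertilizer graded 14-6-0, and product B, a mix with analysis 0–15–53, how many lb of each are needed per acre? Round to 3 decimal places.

Let a = lb of product A, b = lb of product B (per acre).
N: 0.14·a + 0·b = 92
P₂O₅: 0.06·a + 0.15·b = 97.76
Eliminate b: (row1) − 0/0.15·(row2) → 0.14·a = 92, so a = 657.1429.
Then b = (97.76 − 0.06·657.1429) / 0.15 = 388.8762.

657.143 lb product A, 388.876 lb product B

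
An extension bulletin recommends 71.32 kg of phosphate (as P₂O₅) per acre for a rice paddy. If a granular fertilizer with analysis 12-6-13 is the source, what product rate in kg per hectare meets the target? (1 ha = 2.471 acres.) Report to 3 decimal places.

Product per acre = 71.32 / 6% = 1188.67 kg.
Convert to per hectare: 1188.67 × 2.471 = 2937.1953 kg.

2937.195 kg of product per hectare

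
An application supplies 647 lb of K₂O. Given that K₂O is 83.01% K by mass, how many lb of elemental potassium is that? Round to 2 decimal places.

537.07 lb K

K = 647 × 0.8301 = 537.0747 lb.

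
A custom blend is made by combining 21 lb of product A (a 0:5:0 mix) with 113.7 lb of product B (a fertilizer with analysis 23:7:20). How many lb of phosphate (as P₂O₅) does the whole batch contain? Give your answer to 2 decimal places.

9.01 lb P₂O₅

P₂O₅ mass = 5%×21 + 7%×113.7 = 9.009 lb.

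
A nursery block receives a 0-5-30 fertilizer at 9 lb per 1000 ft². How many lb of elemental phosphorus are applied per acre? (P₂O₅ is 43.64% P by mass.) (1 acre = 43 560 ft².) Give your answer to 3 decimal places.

P₂O₅ per 1000 ft² = 9 × 5% = 0.45 lb.
Elemental P = 0.45 × 0.4364 = 0.19638 lb per 1000 ft².
Convert to per acre: 0.19638 × 43.56 = 8.55431 lb.

8.554 lb P per acre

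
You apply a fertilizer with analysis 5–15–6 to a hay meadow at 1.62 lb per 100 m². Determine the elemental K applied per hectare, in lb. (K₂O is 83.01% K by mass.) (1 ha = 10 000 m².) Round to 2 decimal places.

8.07 lb K per hectare

K₂O per 100 m² = 1.62 × 6% = 0.0972 lb.
Elemental K = 0.0972 × 0.8301 = 0.0806857 lb per 100 m².
Convert to per hectare: 0.0806857 × 100 = 8.06857 lb.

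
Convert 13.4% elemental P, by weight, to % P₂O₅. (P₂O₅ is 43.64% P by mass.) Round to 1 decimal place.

30.7% P₂O₅

%P₂O₅ = 13.4 / 0.4364 = 30.7058%.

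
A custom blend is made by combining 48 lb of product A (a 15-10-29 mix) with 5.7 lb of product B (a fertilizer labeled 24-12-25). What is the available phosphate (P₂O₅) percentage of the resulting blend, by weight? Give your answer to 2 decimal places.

Total mass = 48 + 5.7 = 53.7 lb.
P₂O₅ mass = 10%×48 + 12%×5.7 = 5.484 lb.
% P₂O₅ = 5.484 / 53.7 = 10.2123%.

10.21% P₂O₅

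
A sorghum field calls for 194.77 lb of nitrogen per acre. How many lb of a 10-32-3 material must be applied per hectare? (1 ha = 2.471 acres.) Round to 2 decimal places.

4812.77 lb of product per hectare

Product per acre = 194.77 / 10% = 1947.7 lb.
Convert to per hectare: 1947.7 × 2.471 = 4812.767 lb.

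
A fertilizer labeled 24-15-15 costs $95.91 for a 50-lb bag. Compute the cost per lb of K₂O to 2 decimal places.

$12.79 per lb K₂O

K₂O in bag = 50 × 15% = 7.5 lb.
Cost per lb K₂O = $95.91 / 7.5 = $12.7880.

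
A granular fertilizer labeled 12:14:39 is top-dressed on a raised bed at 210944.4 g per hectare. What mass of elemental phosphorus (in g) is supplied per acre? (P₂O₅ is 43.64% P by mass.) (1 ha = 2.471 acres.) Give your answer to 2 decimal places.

P₂O₅ per hectare = 210944.4 × 14% = 29532.2 g.
Elemental P = 29532.2 × 0.4364 = 12887.9 g per hectare.
Convert to per acre: 12887.9 × 0.404694 = 5215.645 g.

5215.65 g P per acre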